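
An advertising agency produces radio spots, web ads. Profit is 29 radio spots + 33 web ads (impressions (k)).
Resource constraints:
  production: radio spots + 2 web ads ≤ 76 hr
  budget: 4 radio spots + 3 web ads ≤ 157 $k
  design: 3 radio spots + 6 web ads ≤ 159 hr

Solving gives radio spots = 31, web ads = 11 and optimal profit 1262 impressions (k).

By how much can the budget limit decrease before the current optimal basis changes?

77.5

Binding constraints: budget, design. The basis is B = [[4,3],[3,6]] with det 15.
Per unit decrease in budget, x* moves by d = (-0.4, 0.2).
The basis stays optimal until radio spots reaches 0; allowable decrease = 77.5 $k.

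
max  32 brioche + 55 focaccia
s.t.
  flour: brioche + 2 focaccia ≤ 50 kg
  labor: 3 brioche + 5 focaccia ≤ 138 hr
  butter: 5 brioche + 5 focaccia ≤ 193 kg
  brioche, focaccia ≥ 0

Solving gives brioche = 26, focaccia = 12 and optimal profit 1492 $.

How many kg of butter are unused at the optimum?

3

butter used = 5·26 + 5·12 = 190; slack = 193 − 190 = 3.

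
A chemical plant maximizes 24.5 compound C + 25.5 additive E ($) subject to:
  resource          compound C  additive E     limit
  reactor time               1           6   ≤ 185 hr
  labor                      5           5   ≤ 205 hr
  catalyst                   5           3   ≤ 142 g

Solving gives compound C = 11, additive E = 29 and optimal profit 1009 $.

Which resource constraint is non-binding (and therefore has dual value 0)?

labor

reactor time: 185/185 (binding)
labor: 200/205 (slack 5)
catalyst: 142/142 (binding)
By complementary slackness, a constraint with positive slack has shadow price 0 → labor.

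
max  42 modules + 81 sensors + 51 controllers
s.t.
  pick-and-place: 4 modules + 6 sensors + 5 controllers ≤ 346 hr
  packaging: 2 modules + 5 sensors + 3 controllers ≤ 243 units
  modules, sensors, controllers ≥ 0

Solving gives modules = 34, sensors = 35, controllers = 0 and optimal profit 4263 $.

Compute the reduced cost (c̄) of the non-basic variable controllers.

-6

At the optimum: pick-and-place uses 346 of 346 (binding); packaging uses 243 of 243 (binding).
From A_Bᵀ y = c: 4·y_pick-and-place + 2·y_packaging = 42; 6·y_pick-and-place + 5·y_packaging = 81.
→ y_pick-and-place = 6 and y_packaging = 9.
Reduced cost of controllers: c₃ − yᵀa₃ = 51 − (6·5 + 9·3) = 51 − 57 = -6.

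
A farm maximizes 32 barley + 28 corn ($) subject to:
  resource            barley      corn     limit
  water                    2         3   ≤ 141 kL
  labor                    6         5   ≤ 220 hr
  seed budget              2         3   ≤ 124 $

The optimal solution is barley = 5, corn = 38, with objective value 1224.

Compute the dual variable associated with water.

0

Binding: labor and seed budget. Non-binding: water (17 unused).
Slack constraints have shadow price 0 (complementary slackness).
From A_Bᵀ y = c: 6·y_labor + 2·y_seed budget = 32; 5·y_labor + 3·y_seed budget = 28.
This yields shadow prices y_labor = 5, y_seed budget = 1.
Shadow price of water = 0.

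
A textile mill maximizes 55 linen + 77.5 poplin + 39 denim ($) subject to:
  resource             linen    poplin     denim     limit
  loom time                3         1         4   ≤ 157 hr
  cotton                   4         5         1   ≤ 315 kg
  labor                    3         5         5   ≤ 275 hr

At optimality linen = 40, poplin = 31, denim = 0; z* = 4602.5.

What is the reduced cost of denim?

-4.5

Check each constraint at x*: loom time 151/157 (slack 6); cotton 315/315 (tight); labor 275/275 (tight).
Since loom time is not tight, its dual is 0.
From A_Bᵀ y = c: 4·y_cotton + 3·y_labor = 55; 5·y_cotton + 5·y_labor = 77.5.
→ y_cotton = 8.5 and y_labor = 7.
Reduced cost of denim: c₃ − yᵀa₃ = 39 − (8.5·1 + 7·5) = 39 − 43.5 = -4.5.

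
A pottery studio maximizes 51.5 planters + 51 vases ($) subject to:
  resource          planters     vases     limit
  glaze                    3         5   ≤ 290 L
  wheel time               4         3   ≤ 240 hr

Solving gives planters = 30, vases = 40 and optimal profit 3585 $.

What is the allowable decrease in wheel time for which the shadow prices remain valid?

Binding constraints: glaze, wheel time. The basis is B = [[3,5],[4,3]] with det -11.
Per unit decrease in wheel time, x* moves by d = (-0.4545, 0.2727).
The basis stays optimal until planters reaches 0; allowable decrease = 66 hr.

66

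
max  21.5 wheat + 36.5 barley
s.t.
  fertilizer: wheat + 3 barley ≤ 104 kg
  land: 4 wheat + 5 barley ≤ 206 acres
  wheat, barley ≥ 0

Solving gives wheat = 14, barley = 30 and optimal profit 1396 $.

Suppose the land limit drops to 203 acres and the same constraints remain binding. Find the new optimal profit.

At the optimum: fertilizer uses 104 of 104 (binding); land uses 206 of 206 (binding).
From A_Bᵀ y = c: 1·y_fertilizer + 4·y_land = 21.5; 3·y_fertilizer + 5·y_land = 36.5.
This yields shadow prices y_fertilizer = 5.5, y_land = 4.
Δz = y_land·Δb = 4 × (-3) = -12, so new z* = 1396 − 12 = 1384.

1384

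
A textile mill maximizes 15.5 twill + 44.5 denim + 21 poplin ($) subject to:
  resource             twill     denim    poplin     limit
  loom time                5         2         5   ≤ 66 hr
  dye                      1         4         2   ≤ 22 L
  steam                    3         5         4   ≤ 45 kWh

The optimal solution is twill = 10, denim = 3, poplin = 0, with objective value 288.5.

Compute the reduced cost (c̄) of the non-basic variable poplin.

At the optimum: loom time uses 56 of 66 (slack = 10); dye uses 22 of 22 (binding); steam uses 45 of 45 (binding).
Slack constraints have shadow price 0 (complementary slackness).
From A_Bᵀ y = c: 1·y_dye + 3·y_steam = 15.5; 4·y_dye + 5·y_steam = 44.5.
→ y_dye = 8 and y_steam = 2.5.
Reduced cost of poplin: c₃ − yᵀa₃ = 21 − (8·2 + 2.5·4) = 21 − 26 = -5.

-5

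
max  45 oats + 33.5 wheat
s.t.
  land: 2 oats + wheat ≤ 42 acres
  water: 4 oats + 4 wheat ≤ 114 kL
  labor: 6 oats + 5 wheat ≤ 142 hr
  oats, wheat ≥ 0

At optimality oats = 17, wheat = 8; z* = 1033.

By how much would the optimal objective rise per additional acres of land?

Binding: land and labor. Non-binding: water (14 unused).
Slack constraints have shadow price 0 (complementary slackness).
From A_Bᵀ y = c: 2·y_land + 6·y_labor = 45; 1·y_land + 5·y_labor = 33.5.
This yields shadow prices y_land = 6, y_labor = 5.5.
Shadow price of land = 6.

6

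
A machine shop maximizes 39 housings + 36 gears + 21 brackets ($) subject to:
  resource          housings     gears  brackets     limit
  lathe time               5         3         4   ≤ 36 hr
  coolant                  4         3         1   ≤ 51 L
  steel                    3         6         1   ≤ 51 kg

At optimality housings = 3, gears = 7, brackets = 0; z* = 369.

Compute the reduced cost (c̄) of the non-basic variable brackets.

At the optimum: lathe time uses 36 of 36 (binding); coolant uses 33 of 51 (slack = 18); steel uses 51 of 51 (binding).
Since coolant is not tight, its dual is 0.
Dual feasibility on the basic columns requires 5·y_lathe time + 3·y_steel = 39, 3·y_lathe time + 6·y_steel = 36.
→ y_lathe time = 6 and y_steel = 3.
Reduced cost of brackets: c₃ − yᵀa₃ = 21 − (6·4 + 3·1) = 21 − 27 = -6.

-6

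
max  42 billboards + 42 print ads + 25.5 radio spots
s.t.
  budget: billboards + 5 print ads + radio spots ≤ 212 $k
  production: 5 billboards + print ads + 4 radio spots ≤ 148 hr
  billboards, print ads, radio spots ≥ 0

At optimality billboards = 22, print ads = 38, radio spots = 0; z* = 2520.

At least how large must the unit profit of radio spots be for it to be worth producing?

35

At the optimum: budget uses 212 of 212 (binding); production uses 148 of 148 (binding).
From A_Bᵀ y = c: 1·y_budget + 5·y_production = 42; 5·y_budget + 1·y_production = 42.
→ y_budget = 7 and y_production = 7.
radio spots enters the basis when its profit ≥ yᵀa₃ = 7·1 + 7·4 = 35.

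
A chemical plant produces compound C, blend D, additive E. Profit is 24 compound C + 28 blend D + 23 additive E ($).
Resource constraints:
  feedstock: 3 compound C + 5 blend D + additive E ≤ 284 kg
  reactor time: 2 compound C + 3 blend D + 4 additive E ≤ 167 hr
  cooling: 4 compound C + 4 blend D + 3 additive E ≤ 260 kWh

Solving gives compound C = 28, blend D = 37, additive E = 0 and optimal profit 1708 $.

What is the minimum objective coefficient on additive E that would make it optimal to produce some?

At the optimum: feedstock uses 269 of 284 (slack = 15); reactor time uses 167 of 167 (binding); cooling uses 260 of 260 (binding).
By complementary slackness, y = 0 for the non-binding constraint.
Dual feasibility on the basic columns requires 2·y_reactor time + 4·y_cooling = 24, 3·y_reactor time + 4·y_cooling = 28.
→ y_reactor time = 4 and y_cooling = 4.
additive E enters the basis when its profit ≥ yᵀa₃ = 4·4 + 4·3 = 28.

28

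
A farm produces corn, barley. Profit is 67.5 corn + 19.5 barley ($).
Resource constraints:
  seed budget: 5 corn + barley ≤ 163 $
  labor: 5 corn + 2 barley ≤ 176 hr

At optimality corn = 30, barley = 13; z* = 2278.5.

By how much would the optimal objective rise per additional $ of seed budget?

Both seed budget and labor are binding at x*.
The binding rows give the dual system: 5·y_seed budget + 5·y_labor = 67.5 and 1·y_seed budget + 2·y_labor = 19.5.
Solving: y_seed budget = 7.5, y_labor = 6.
Shadow price of seed budget = 7.5.

7.5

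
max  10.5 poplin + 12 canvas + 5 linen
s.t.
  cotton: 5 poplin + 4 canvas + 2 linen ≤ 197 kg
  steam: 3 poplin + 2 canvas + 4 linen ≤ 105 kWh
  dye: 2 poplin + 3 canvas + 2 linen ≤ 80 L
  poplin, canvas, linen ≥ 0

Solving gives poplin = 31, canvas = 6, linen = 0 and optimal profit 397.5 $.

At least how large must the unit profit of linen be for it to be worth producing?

12

Check each constraint at x*: cotton 179/197 (slack 18); steam 105/105 (tight); dye 80/80 (tight).
Slack constraints have shadow price 0 (complementary slackness).
Dual feasibility on the basic columns requires 3·y_steam + 2·y_dye = 10.5, 2·y_steam + 3·y_dye = 12.
This yields shadow prices y_steam = 1.5, y_dye = 3.
linen enters the basis when its profit ≥ yᵀa₃ = 1.5·4 + 3·2 = 12.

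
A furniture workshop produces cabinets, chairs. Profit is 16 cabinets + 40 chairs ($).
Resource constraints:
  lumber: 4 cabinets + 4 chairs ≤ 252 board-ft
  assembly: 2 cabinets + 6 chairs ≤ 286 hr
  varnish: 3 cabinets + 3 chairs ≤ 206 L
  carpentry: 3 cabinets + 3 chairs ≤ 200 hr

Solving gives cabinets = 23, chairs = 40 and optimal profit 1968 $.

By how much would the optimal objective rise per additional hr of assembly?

6

At the optimum: lumber uses 252 of 252 (binding); assembly uses 286 of 286 (binding); varnish uses 189 of 206 (slack = 17); carpentry uses 189 of 200 (slack = 11).
Since varnish, carpentry are not tight, their duals are 0.
Dual feasibility on the basic columns requires 4·y_lumber + 2·y_assembly = 16, 4·y_lumber + 6·y_assembly = 40.
Solving: y_lumber = 1, y_assembly = 6.
Shadow price of assembly = 6.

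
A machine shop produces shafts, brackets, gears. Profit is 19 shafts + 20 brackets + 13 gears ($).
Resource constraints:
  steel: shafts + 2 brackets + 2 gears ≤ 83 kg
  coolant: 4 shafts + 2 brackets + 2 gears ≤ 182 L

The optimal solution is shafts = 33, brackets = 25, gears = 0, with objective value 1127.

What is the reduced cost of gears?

At the optimum: steel uses 83 of 83 (binding); coolant uses 182 of 182 (binding).
From A_Bᵀ y = c: 1·y_steel + 4·y_coolant = 19; 2·y_steel + 2·y_coolant = 20.
Solving: y_steel = 7, y_coolant = 3.
Reduced cost of gears: c₃ − yᵀa₃ = 13 − (7·2 + 3·2) = 13 − 20 = -7.

-7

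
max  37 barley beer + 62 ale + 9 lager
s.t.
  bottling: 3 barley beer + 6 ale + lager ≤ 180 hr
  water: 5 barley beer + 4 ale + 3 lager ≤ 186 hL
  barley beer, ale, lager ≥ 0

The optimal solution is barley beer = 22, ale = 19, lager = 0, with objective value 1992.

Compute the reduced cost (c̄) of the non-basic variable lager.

Check each constraint at x*: bottling 180/180 (tight); water 186/186 (tight).
Dual feasibility on the basic columns requires 3·y_bottling + 5·y_water = 37, 6·y_bottling + 4·y_water = 62.
This yields shadow prices y_bottling = 9, y_water = 2.
Reduced cost of lager: c₃ − yᵀa₃ = 9 − (9·1 + 2·3) = 9 − 15 = -6.

-6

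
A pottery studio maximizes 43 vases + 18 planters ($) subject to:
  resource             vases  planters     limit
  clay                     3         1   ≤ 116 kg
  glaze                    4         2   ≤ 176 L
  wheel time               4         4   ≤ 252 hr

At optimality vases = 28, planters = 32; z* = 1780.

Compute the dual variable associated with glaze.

5.5

At the optimum: clay uses 116 of 116 (binding); glaze uses 176 of 176 (binding); wheel time uses 240 of 252 (slack = 12).
Slack constraints have shadow price 0 (complementary slackness).
Dual feasibility on the basic columns requires 3·y_clay + 4·y_glaze = 43, 1·y_clay + 2·y_glaze = 18.
→ y_clay = 7 and y_glaze = 5.5.
Shadow price of glaze = 5.5.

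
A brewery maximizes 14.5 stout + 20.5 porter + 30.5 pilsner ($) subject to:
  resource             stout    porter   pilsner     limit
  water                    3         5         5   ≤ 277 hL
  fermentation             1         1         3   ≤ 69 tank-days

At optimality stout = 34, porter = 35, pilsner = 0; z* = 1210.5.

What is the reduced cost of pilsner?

-1

At the optimum: water uses 277 of 277 (binding); fermentation uses 69 of 69 (binding).
Dual feasibility on the basic columns requires 3·y_water + 1·y_fermentation = 14.5, 5·y_water + 1·y_fermentation = 20.5.
Solving: y_water = 3, y_fermentation = 5.5.
Reduced cost of pilsner: c₃ − yᵀa₃ = 30.5 − (3·5 + 5.5·3) = 30.5 − 31.5 = -1.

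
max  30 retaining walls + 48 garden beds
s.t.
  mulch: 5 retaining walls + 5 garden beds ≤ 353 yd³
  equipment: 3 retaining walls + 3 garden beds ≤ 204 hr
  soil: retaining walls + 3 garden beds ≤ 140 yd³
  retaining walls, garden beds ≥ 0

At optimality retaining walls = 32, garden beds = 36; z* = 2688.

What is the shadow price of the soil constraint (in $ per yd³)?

9

At the optimum: mulch uses 340 of 353 (slack = 13); equipment uses 204 of 204 (binding); soil uses 140 of 140 (binding).
Since mulch is not tight, its dual is 0.
Dual feasibility on the basic columns requires 3·y_equipment + 1·y_soil = 30, 3·y_equipment + 3·y_soil = 48.
→ y_equipment = 7 and y_soil = 9.
Shadow price of soil = 9.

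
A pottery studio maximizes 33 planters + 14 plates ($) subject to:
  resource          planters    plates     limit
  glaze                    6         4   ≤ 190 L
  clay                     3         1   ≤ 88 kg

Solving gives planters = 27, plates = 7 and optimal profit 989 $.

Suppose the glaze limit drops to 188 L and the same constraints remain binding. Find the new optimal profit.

986

Check each constraint at x*: glaze 190/190 (tight); clay 88/88 (tight).
From A_Bᵀ y = c: 6·y_glaze + 3·y_clay = 33; 4·y_glaze + 1·y_clay = 14.
→ y_glaze = 1.5 and y_clay = 8.
Δz = y_glaze·Δb = 1.5 × (-2) = -3, so new z* = 989 − 3 = 986.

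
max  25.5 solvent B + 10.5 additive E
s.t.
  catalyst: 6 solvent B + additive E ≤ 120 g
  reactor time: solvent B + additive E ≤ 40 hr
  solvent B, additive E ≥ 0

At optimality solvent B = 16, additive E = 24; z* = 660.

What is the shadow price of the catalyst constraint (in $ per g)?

At the optimum: catalyst uses 120 of 120 (binding); reactor time uses 40 of 40 (binding).
From A_Bᵀ y = c: 6·y_catalyst + 1·y_reactor time = 25.5; 1·y_catalyst + 1·y_reactor time = 10.5.
→ y_catalyst = 3 and y_reactor time = 7.5.
Shadow price of catalyst = 3.

3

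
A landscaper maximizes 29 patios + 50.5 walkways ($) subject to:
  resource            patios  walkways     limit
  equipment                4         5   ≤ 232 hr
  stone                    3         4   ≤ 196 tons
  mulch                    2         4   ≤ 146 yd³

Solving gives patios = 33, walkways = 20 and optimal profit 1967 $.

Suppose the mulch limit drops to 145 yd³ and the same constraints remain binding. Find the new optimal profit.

1957.5

Check each constraint at x*: equipment 232/232 (tight); stone 179/196 (slack 17); mulch 146/146 (tight).
By complementary slackness, y = 0 for the non-binding constraint.
From A_Bᵀ y = c: 4·y_equipment + 2·y_mulch = 29; 5·y_equipment + 4·y_mulch = 50.5.
→ y_equipment = 2.5 and y_mulch = 9.5.
Δz = y_mulch·Δb = 9.5 × (-1) = -9.5, so new z* = 1967 − 9.5 = 1957.5.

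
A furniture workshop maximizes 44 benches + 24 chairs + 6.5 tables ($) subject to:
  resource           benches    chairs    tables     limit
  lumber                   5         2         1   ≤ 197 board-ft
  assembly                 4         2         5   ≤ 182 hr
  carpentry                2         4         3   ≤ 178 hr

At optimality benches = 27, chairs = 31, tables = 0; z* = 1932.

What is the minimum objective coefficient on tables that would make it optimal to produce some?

14

Binding: lumber and carpentry. Non-binding: assembly (12 unused).
Since assembly is not tight, its dual is 0.
The binding rows give the dual system: 5·y_lumber + 2·y_carpentry = 44 and 2·y_lumber + 4·y_carpentry = 24.
This yields shadow prices y_lumber = 8, y_carpentry = 2.
tables enters the basis when its profit ≥ yᵀa₃ = 8·1 + 2·3 = 14.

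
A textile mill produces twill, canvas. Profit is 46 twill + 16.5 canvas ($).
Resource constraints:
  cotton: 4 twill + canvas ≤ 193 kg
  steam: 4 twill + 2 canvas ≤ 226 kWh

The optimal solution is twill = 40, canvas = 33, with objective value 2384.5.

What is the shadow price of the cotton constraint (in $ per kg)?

6.5

Check each constraint at x*: cotton 193/193 (tight); steam 226/226 (tight).
Dual feasibility on the basic columns requires 4·y_cotton + 4·y_steam = 46, 1·y_cotton + 2·y_steam = 16.5.
Solving: y_cotton = 6.5, y_steam = 5.
Shadow price of cotton = 6.5.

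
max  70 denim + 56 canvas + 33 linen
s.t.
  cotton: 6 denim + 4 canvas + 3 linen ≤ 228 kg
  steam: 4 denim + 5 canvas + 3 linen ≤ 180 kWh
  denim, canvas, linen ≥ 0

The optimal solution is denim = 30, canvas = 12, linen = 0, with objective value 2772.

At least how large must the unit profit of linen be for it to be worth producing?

39

Both cotton and steam are binding at x*.
Dual feasibility on the basic columns requires 6·y_cotton + 4·y_steam = 70, 4·y_cotton + 5·y_steam = 56.
This yields shadow prices y_cotton = 9, y_steam = 4.
linen enters the basis when its profit ≥ yᵀa₃ = 9·3 + 4·3 = 39.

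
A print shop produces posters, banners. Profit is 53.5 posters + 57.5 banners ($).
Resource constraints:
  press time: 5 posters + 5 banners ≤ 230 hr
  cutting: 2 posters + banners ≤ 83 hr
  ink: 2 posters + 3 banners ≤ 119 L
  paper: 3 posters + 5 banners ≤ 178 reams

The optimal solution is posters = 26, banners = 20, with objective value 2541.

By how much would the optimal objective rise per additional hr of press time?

9.5

Binding: press time and paper. Non-binding: cutting (11 unused), ink (7 unused).
Slack constraints have shadow price 0 (complementary slackness).
From A_Bᵀ y = c: 5·y_press time + 3·y_paper = 53.5; 5·y_press time + 5·y_paper = 57.5.
Solving: y_press time = 9.5, y_paper = 2.
Shadow price of press time = 9.5.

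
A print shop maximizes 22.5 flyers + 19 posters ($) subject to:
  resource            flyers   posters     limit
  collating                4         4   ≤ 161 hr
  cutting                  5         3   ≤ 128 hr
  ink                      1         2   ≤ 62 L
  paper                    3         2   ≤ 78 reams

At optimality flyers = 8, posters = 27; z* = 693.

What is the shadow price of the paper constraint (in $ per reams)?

6.5

Binding: ink and paper. Non-binding: collating (21 unused), cutting (7 unused).
Slack constraints have shadow price 0 (complementary slackness).
The binding rows give the dual system: 1·y_ink + 3·y_paper = 22.5 and 2·y_ink + 2·y_paper = 19.
This yields shadow prices y_ink = 3, y_paper = 6.5.
Shadow price of paper = 6.5.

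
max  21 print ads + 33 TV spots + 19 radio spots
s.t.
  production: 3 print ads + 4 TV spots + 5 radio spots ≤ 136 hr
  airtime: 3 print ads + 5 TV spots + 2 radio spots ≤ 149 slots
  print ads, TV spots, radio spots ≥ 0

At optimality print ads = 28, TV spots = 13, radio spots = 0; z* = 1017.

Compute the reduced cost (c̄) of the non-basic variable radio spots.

-1

Both production and airtime are binding at x*.
Dual feasibility on the basic columns requires 3·y_production + 3·y_airtime = 21, 4·y_production + 5·y_airtime = 33.
This yields shadow prices y_production = 2, y_airtime = 5.
Reduced cost of radio spots: c₃ − yᵀa₃ = 19 − (2·5 + 5·2) = 19 − 20 = -1.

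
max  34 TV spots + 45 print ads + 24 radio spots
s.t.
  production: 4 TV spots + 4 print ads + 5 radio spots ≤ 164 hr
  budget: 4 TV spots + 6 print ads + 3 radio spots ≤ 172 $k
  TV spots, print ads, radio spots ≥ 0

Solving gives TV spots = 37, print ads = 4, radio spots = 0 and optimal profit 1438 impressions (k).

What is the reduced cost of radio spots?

-7.5

Both production and budget are binding at x*.
Dual feasibility on the basic columns requires 4·y_production + 4·y_budget = 34, 4·y_production + 6·y_budget = 45.
→ y_production = 3 and y_budget = 5.5.
Reduced cost of radio spots: c₃ − yᵀa₃ = 24 − (3·5 + 5.5·3) = 24 − 31.5 = -7.5.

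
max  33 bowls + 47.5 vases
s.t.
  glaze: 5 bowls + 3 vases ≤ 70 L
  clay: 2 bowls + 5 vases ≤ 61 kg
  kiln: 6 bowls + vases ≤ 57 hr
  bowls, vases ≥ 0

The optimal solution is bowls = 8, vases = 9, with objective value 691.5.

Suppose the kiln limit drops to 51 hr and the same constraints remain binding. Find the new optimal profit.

At the optimum: glaze uses 67 of 70 (slack = 3); clay uses 61 of 61 (binding); kiln uses 57 of 57 (binding).
By complementary slackness, y = 0 for the non-binding constraint.
Dual feasibility on the basic columns requires 2·y_clay + 6·y_kiln = 33, 5·y_clay + 1·y_kiln = 47.5.
This yields shadow prices y_clay = 9, y_kiln = 2.5.
Δz = y_kiln·Δb = 2.5 × (-6) = -15, so new z* = 691.5 − 15 = 676.5.

676.5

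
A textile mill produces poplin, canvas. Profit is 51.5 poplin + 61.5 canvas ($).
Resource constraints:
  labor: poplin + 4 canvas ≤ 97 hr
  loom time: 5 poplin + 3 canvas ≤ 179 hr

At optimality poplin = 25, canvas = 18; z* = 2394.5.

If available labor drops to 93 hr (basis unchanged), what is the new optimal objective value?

2358.5

At the optimum: labor uses 97 of 97 (binding); loom time uses 179 of 179 (binding).
Dual feasibility on the basic columns requires 1·y_labor + 5·y_loom time = 51.5, 4·y_labor + 3·y_loom time = 61.5.
→ y_labor = 9 and y_loom time = 8.5.
Δz = y_labor·Δb = 9 × (-4) = -36, so new z* = 2394.5 − 36 = 2358.5.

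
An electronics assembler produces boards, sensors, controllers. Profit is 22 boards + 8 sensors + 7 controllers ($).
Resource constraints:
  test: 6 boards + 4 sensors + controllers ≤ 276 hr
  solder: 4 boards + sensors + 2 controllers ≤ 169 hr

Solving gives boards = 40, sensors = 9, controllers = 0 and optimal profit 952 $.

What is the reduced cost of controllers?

At the optimum: test uses 276 of 276 (binding); solder uses 169 of 169 (binding).
From A_Bᵀ y = c: 6·y_test + 4·y_solder = 22; 4·y_test + 1·y_solder = 8.
Solving: y_test = 1, y_solder = 4.
Reduced cost of controllers: c₃ − yᵀa₃ = 7 − (1·1 + 4·2) = 7 − 9 = -2.

-2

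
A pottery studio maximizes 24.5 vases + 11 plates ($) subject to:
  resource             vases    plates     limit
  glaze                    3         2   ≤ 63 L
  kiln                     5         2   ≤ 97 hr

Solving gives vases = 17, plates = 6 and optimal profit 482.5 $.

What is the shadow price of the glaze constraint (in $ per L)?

Both glaze and kiln are binding at x*.
The binding rows give the dual system: 3·y_glaze + 5·y_kiln = 24.5 and 2·y_glaze + 2·y_kiln = 11.
Solving: y_glaze = 1.5, y_kiln = 4.
Shadow price of glaze = 1.5.

1.5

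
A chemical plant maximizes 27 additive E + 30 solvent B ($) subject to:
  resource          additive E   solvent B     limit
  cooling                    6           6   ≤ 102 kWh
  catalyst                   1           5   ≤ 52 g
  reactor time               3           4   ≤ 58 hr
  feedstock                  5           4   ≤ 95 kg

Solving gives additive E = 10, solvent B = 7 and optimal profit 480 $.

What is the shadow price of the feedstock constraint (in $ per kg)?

Binding: cooling and reactor time. Non-binding: catalyst (7 unused), feedstock (17 unused).
Slack constraints have shadow price 0 (complementary slackness).
The binding rows give the dual system: 6·y_cooling + 3·y_reactor time = 27 and 6·y_cooling + 4·y_reactor time = 30.
This yields shadow prices y_cooling = 3, y_reactor time = 3.
Shadow price of feedstock = 0.

0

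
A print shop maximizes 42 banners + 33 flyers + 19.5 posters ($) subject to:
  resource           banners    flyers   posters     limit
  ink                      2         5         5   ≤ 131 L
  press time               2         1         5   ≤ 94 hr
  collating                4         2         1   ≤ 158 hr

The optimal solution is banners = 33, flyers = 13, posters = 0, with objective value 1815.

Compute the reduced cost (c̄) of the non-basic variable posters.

At the optimum: ink uses 131 of 131 (binding); press time uses 79 of 94 (slack = 15); collating uses 158 of 158 (binding).
Since press time is not tight, its dual is 0.
Dual feasibility on the basic columns requires 2·y_ink + 4·y_collating = 42, 5·y_ink + 2·y_collating = 33.
Solving: y_ink = 3, y_collating = 9.
Reduced cost of posters: c₃ − yᵀa₃ = 19.5 − (3·5 + 9·1) = 19.5 − 24 = -4.5.

-4.5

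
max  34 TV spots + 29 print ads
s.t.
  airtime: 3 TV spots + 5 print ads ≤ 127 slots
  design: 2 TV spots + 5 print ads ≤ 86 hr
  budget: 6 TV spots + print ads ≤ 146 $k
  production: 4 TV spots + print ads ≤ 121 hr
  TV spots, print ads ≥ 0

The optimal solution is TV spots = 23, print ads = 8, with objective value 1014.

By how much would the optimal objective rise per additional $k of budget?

4

Binding: design and budget. Non-binding: airtime (18 unused), production (21 unused).
Slack constraints have shadow price 0 (complementary slackness).
The binding rows give the dual system: 2·y_design + 6·y_budget = 34 and 5·y_design + 1·y_budget = 29.
→ y_design = 5 and y_budget = 4.
Shadow price of budget = 4.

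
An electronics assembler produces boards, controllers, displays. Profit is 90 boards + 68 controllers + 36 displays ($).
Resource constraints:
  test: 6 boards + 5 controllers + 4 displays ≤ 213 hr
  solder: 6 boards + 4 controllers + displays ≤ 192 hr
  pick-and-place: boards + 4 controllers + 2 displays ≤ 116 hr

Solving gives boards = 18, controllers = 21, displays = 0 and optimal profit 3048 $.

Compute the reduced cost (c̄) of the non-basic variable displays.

-3

Binding: test and solder. Non-binding: pick-and-place (14 unused).
By complementary slackness, y = 0 for the non-binding constraint.
From A_Bᵀ y = c: 6·y_test + 6·y_solder = 90; 5·y_test + 4·y_solder = 68.
→ y_test = 8 and y_solder = 7.
Reduced cost of displays: c₃ − yᵀa₃ = 36 − (8·4 + 7·1) = 36 − 39 = -3.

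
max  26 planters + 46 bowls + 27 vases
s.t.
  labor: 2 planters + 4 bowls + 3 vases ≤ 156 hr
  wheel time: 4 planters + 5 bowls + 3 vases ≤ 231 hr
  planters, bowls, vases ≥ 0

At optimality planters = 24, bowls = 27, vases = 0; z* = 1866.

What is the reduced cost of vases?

Both labor and wheel time are binding at x*.
Dual feasibility on the basic columns requires 2·y_labor + 4·y_wheel time = 26, 4·y_labor + 5·y_wheel time = 46.
Solving: y_labor = 9, y_wheel time = 2.
Reduced cost of vases: c₃ − yᵀa₃ = 27 − (9·3 + 2·3) = 27 − 33 = -6.

-6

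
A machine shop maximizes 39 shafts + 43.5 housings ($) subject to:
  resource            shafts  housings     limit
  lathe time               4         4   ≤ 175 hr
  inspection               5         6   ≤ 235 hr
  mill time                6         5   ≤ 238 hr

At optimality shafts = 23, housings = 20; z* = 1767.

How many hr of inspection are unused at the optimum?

inspection used = 5·23 + 6·20 = 235; slack = 235 − 235 = 0.

0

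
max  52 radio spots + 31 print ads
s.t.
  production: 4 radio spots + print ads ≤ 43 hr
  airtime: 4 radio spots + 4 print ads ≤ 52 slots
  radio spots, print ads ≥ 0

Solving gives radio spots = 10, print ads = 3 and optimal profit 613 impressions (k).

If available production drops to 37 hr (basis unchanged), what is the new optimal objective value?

Both production and airtime are binding at x*.
Dual feasibility on the basic columns requires 4·y_production + 4·y_airtime = 52, 1·y_production + 4·y_airtime = 31.
→ y_production = 7 and y_airtime = 6.
Δz = y_production·Δb = 7 × (-6) = -42, so new z* = 613 − 42 = 571.

571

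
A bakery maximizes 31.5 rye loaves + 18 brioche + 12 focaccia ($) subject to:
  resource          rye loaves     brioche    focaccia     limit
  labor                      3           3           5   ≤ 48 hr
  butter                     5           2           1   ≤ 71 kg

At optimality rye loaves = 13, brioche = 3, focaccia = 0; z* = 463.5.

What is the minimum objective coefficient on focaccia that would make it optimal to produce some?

19.5

Check each constraint at x*: labor 48/48 (tight); butter 71/71 (tight).
Dual feasibility on the basic columns requires 3·y_labor + 5·y_butter = 31.5, 3·y_labor + 2·y_butter = 18.
Solving: y_labor = 3, y_butter = 4.5.
focaccia enters the basis when its profit ≥ yᵀa₃ = 3·5 + 4.5·1 = 19.5.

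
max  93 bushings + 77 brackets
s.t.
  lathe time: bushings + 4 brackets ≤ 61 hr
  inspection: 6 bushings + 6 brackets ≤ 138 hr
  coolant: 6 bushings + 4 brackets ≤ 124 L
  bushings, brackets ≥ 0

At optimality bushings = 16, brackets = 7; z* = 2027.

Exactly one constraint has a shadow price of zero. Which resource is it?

lathe time: 44/61 (slack 17)
inspection: 138/138 (binding)
coolant: 124/124 (binding)
By complementary slackness, a constraint with positive slack has shadow price 0 → lathe time.

lathe time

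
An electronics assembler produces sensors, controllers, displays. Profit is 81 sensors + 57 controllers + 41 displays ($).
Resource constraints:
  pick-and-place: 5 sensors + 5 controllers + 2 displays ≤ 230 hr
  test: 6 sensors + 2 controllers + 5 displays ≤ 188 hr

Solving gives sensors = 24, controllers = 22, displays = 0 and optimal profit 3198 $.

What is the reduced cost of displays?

Check each constraint at x*: pick-and-place 230/230 (tight); test 188/188 (tight).
From A_Bᵀ y = c: 5·y_pick-and-place + 6·y_test = 81; 5·y_pick-and-place + 2·y_test = 57.
Solving: y_pick-and-place = 9, y_test = 6.
Reduced cost of displays: c₃ − yᵀa₃ = 41 − (9·2 + 6·5) = 41 − 48 = -7.

-7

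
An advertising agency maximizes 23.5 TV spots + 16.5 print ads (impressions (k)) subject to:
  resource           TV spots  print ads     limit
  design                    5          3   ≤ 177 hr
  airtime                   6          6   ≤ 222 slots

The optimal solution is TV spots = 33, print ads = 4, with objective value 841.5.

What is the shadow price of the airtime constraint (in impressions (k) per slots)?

1

Both design and airtime are binding at x*.
From A_Bᵀ y = c: 5·y_design + 6·y_airtime = 23.5; 3·y_design + 6·y_airtime = 16.5.
Solving: y_design = 3.5, y_airtime = 1.
Shadow price of airtime = 1.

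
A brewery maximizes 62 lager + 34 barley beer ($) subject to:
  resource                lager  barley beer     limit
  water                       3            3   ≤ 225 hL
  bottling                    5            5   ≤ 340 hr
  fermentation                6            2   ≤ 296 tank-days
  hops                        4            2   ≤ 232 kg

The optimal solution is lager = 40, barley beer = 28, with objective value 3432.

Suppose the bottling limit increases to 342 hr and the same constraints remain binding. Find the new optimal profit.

Binding: bottling and fermentation. Non-binding: water (21 unused), hops (16 unused).
Since water, hops are not tight, their duals are 0.
Dual feasibility on the basic columns requires 5·y_bottling + 6·y_fermentation = 62, 5·y_bottling + 2·y_fermentation = 34.
Solving: y_bottling = 4, y_fermentation = 7.
Δz = y_bottling·Δb = 4 × (2) = 8, so new z* = 3432 + 8 = 3440.

3440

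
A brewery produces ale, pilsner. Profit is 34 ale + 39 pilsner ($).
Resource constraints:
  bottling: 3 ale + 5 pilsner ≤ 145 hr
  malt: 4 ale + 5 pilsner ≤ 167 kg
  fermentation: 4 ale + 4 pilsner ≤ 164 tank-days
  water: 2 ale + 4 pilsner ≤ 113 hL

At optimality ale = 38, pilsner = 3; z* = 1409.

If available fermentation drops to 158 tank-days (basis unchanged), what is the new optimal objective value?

Binding: malt and fermentation. Non-binding: bottling (16 unused), water (25 unused).
Since bottling, water are not tight, their duals are 0.
The binding rows give the dual system: 4·y_malt + 4·y_fermentation = 34 and 5·y_malt + 4·y_fermentation = 39.
→ y_malt = 5 and y_fermentation = 3.5.
Δz = y_fermentation·Δb = 3.5 × (-6) = -21, so new z* = 1409 − 21 = 1388.

1388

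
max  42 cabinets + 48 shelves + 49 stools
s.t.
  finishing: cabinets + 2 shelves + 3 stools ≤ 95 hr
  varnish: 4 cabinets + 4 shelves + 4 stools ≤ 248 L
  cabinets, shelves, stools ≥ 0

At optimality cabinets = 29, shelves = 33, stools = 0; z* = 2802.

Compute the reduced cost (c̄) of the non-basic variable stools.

-5

At the optimum: finishing uses 95 of 95 (binding); varnish uses 248 of 248 (binding).
From A_Bᵀ y = c: 1·y_finishing + 4·y_varnish = 42; 2·y_finishing + 4·y_varnish = 48.
→ y_finishing = 6 and y_varnish = 9.
Reduced cost of stools: c₃ − yᵀa₃ = 49 − (6·3 + 9·4) = 49 − 54 = -5.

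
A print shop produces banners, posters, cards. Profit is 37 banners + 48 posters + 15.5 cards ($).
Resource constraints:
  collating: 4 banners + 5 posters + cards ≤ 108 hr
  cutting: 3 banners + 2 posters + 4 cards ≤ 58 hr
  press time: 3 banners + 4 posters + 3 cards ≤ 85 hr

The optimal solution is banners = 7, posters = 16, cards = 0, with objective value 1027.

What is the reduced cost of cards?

-9.5

At the optimum: collating uses 108 of 108 (binding); cutting uses 53 of 58 (slack = 5); press time uses 85 of 85 (binding).
By complementary slackness, y = 0 for the non-binding constraint.
From A_Bᵀ y = c: 4·y_collating + 3·y_press time = 37; 5·y_collating + 4·y_press time = 48.
This yields shadow prices y_collating = 4, y_press time = 7.
Reduced cost of cards: c₃ − yᵀa₃ = 15.5 − (4·1 + 7·3) = 15.5 − 25 = -9.5.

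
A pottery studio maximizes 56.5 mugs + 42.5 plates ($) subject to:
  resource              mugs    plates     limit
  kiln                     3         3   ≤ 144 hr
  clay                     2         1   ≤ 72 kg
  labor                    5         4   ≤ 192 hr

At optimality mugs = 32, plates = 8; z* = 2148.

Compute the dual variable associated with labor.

Binding: clay and labor. Non-binding: kiln (24 unused).
By complementary slackness, y = 0 for the non-binding constraint.
Dual feasibility on the basic columns requires 2·y_clay + 5·y_labor = 56.5, 1·y_clay + 4·y_labor = 42.5.
This yields shadow prices y_clay = 4.5, y_labor = 9.5.
Shadow price of labor = 9.5.

9.5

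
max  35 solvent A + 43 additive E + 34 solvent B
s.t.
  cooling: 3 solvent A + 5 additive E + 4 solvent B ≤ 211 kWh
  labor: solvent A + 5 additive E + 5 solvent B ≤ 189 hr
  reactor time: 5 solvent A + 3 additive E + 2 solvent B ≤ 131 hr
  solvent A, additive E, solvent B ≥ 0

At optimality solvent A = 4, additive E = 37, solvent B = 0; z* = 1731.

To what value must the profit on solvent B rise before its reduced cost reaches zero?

Binding: labor and reactor time. Non-binding: cooling (14 unused).
Slack constraints have shadow price 0 (complementary slackness).
The binding rows give the dual system: 1·y_labor + 5·y_reactor time = 35 and 5·y_labor + 3·y_reactor time = 43.
This yields shadow prices y_labor = 5, y_reactor time = 6.
solvent B enters the basis when its profit ≥ yᵀa₃ = 5·5 + 6·2 = 37.

37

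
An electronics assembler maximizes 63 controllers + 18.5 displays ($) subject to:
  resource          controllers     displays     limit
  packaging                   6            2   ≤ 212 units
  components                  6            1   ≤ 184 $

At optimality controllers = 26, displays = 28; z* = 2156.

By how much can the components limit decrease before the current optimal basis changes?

78

Binding constraints: packaging, components. The basis is B = [[6,2],[6,1]] with det -6.
Per unit decrease in components, x* moves by d = (-0.3333, 1).
The basis stays optimal until controllers reaches 0; allowable decrease = 78 $.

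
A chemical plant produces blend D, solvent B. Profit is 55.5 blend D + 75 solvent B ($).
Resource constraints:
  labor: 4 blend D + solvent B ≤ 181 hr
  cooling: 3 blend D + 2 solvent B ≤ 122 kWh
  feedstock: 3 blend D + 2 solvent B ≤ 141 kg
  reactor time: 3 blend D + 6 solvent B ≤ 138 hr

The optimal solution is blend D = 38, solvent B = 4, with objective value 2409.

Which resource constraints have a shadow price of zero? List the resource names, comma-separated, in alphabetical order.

labor: 156/181 (slack 25)
cooling: 122/122 (binding)
feedstock: 122/141 (slack 19)
reactor time: 138/138 (binding)
By complementary slackness, a constraint with positive slack has shadow price 0 → feedstock, labor.

feedstock, labor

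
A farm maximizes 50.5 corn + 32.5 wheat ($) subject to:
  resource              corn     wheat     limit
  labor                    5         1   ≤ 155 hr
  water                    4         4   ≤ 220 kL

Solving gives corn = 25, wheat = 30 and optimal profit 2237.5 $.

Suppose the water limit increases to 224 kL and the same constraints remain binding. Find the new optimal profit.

2265.5

Both labor and water are binding at x*.
From A_Bᵀ y = c: 5·y_labor + 4·y_water = 50.5; 1·y_labor + 4·y_water = 32.5.
This yields shadow prices y_labor = 4.5, y_water = 7.
Δz = y_water·Δb = 7 × (4) = 28, so new z* = 2237.5 + 28 = 2265.5.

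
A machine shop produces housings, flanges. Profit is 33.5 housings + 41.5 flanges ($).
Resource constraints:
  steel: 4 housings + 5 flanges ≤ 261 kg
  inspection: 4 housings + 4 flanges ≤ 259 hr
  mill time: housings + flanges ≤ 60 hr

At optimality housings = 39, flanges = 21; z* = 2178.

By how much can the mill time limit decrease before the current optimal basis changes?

7.8

Binding constraints: steel, mill time. The basis is B = [[4,5],[1,1]] with det -1.
Per unit decrease in mill time, x* moves by d = (-5, 4).
The basis stays optimal until housings reaches 0; allowable decrease = 7.8 hr.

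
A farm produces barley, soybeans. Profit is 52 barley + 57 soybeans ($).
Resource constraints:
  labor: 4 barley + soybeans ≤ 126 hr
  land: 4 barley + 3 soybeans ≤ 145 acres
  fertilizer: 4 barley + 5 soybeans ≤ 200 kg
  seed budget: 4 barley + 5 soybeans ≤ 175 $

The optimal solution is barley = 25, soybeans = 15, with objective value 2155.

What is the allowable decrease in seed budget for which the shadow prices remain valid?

Binding constraints: land, seed budget. The basis is B = [[4,3],[4,5]] with det 8.
Per unit decrease in seed budget, x* moves by d = (0.375, -0.5).
The basis stays optimal until labor becomes binding; allowable decrease = 11 $.

11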